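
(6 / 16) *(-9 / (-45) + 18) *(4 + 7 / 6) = 2821 / 80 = 35.26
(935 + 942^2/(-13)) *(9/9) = -875209/13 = -67323.77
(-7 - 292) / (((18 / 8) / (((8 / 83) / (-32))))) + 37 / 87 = 0.83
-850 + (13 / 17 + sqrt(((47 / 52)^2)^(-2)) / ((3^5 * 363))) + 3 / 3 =-2809790034052 / 3312512577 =-848.24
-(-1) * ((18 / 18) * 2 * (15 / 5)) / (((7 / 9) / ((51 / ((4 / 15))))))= 20655 / 14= 1475.36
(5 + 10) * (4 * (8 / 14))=34.29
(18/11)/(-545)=-18/5995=-0.00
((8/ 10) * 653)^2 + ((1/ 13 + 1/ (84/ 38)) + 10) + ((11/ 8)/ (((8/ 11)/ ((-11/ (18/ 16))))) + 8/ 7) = 44700192163/ 163800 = 272894.95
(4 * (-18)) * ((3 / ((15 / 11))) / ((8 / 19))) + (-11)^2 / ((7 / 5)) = -289.77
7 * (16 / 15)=112 / 15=7.47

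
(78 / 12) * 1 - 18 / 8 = 17 / 4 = 4.25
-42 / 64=-21 / 32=-0.66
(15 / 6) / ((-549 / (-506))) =1265 / 549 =2.30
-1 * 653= -653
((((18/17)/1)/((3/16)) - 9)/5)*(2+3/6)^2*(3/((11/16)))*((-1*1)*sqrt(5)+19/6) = -10830/187+3420*sqrt(5)/187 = -17.02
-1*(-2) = 2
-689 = -689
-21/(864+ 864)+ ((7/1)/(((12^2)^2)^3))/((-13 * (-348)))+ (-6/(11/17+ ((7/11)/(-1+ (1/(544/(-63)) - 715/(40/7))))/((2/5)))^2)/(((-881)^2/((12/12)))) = -12493096336194337222378327827209/1026381438146866953879797467447296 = -0.01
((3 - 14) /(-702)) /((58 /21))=77 /13572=0.01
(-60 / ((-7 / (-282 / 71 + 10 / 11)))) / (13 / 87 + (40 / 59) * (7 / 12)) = -48.18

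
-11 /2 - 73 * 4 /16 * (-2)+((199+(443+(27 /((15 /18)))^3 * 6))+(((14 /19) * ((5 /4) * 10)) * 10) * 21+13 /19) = 490867942 /2375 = 206681.24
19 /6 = 3.17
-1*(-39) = 39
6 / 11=0.55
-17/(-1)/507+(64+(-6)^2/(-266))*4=17228093/67431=255.49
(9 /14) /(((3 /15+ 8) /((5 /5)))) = 45 /574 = 0.08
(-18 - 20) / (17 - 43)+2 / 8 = 89 / 52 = 1.71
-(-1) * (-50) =-50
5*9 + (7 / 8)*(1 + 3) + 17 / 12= 599 / 12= 49.92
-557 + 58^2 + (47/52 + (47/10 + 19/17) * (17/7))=5136099/1820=2822.03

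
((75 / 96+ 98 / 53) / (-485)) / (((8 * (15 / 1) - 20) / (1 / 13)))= -4461 / 1069328000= -0.00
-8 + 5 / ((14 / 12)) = -3.71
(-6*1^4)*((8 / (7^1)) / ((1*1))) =-48 / 7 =-6.86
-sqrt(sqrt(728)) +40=-2^(3 / 4) * 91^(1 / 4) +40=34.81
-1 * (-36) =36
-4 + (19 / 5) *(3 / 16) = -3.29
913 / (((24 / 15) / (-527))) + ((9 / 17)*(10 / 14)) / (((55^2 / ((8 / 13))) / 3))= -2251630304197 / 7487480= -300719.37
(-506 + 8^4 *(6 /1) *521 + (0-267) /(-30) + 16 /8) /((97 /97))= 128036009 /10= 12803600.90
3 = 3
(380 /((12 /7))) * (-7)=-4655 /3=-1551.67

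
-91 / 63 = -13 / 9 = -1.44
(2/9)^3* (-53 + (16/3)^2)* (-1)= 1768/6561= 0.27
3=3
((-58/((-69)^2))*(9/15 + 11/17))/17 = -0.00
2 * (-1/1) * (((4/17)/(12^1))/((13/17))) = -2/39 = -0.05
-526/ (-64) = 263/ 32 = 8.22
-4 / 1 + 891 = 887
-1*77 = -77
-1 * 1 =-1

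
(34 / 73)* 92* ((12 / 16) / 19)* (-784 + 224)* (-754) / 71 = 990575040 / 98477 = 10058.95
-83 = -83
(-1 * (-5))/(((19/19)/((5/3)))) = 25/3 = 8.33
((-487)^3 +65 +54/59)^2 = 46438405008779248144/3481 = 13340535768106649.85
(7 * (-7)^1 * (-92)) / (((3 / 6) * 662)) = 4508 / 331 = 13.62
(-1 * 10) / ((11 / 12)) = -120 / 11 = -10.91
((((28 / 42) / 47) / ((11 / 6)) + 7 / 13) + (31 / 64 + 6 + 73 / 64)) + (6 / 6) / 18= 3981025 / 483912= 8.23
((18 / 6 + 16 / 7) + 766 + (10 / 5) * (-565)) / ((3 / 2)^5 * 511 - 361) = -80352 / 788347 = -0.10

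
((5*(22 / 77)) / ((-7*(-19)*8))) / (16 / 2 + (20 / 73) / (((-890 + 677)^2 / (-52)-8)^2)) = 153027434425 / 911798705556704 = 0.00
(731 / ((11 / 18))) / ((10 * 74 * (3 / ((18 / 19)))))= 19737 / 38665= 0.51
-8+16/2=0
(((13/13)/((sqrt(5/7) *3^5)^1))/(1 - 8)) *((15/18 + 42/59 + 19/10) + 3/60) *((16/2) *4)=-98984 *sqrt(35)/7526925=-0.08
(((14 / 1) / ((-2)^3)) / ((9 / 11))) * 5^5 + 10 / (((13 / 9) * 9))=-3127765 / 468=-6683.26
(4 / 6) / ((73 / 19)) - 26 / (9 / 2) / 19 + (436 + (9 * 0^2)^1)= 5440958 / 12483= 435.87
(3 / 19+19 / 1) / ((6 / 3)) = 182 / 19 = 9.58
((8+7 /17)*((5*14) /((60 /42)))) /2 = 7007 /34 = 206.09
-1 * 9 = -9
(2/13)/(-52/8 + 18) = 4/299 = 0.01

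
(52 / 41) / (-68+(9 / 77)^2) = -23716 / 1271287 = -0.02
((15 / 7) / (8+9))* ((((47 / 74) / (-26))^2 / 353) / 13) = 33135 / 2021506557616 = 0.00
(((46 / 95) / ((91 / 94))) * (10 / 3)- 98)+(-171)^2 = 151173389 / 5187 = 29144.67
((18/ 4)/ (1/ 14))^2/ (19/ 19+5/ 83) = 329427/ 88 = 3743.49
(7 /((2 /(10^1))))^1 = 35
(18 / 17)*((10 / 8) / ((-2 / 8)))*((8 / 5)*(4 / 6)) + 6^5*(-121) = -15995328 / 17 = -940901.65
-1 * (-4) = 4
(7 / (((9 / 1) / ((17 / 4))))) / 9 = 119 / 324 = 0.37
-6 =-6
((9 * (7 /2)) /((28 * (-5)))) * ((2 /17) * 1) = -0.03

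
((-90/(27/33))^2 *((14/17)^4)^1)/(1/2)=929667200/83521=11130.94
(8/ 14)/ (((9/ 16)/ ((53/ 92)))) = 0.59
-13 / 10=-1.30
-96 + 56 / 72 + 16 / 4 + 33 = -524 / 9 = -58.22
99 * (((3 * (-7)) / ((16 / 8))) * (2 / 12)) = -693 / 4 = -173.25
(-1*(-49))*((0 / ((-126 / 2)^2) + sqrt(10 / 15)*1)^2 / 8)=49 / 12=4.08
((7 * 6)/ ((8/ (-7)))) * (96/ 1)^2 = -338688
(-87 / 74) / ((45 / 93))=-899 / 370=-2.43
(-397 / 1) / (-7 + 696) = -397 / 689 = -0.58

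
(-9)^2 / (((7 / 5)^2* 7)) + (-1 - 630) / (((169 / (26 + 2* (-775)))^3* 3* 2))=77126.95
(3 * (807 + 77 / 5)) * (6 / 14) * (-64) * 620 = -293695488 / 7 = -41956498.29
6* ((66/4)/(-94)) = -99/94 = -1.05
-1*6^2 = -36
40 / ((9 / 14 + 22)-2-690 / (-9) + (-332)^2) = 336 / 926699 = 0.00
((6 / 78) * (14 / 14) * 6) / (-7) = -6 / 91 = -0.07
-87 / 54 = -29 / 18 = -1.61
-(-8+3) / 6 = 0.83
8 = 8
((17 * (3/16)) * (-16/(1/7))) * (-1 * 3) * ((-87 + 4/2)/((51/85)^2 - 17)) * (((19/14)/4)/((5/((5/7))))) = 265.17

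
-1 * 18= -18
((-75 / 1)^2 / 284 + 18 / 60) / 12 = 1.68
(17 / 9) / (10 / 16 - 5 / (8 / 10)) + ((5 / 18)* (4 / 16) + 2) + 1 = 8857 / 3240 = 2.73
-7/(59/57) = -399/59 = -6.76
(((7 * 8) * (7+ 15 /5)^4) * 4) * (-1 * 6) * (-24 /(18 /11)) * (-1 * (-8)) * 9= 14192640000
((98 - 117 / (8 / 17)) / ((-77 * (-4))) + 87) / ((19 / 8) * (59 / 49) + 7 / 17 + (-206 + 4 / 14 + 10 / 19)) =-481961543 / 1124897884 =-0.43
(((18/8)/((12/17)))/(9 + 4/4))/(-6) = -17/320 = -0.05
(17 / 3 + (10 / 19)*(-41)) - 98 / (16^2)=-118889 / 7296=-16.30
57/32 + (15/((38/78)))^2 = 10971777/11552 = 949.77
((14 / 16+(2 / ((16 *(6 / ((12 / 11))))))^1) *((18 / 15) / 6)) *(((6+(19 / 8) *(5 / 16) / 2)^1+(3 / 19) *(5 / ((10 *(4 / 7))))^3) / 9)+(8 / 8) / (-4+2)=-14283887 / 38522880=-0.37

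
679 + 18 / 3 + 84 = 769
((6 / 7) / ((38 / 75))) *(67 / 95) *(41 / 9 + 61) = 197650 / 2527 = 78.22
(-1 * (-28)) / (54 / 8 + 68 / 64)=448 / 125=3.58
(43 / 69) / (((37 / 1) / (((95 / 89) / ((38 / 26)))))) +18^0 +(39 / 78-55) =-24306629 / 454434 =-53.49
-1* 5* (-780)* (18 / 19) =70200 / 19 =3694.74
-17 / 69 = -0.25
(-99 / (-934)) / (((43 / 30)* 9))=165 / 20081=0.01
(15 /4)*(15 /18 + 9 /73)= 2095 /584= 3.59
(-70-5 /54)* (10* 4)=-75700 /27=-2803.70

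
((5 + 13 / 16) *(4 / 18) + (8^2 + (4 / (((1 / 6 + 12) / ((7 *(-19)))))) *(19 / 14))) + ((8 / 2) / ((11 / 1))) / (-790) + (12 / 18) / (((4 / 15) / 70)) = 1377461431 / 7612440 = 180.95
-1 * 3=-3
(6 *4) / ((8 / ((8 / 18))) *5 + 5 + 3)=12 / 49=0.24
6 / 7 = 0.86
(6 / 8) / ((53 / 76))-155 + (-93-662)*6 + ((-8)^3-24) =-276656 / 53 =-5219.92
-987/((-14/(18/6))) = 423/2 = 211.50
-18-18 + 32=-4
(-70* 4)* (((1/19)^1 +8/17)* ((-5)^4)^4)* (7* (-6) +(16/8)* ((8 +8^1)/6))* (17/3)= 794250488281250000/171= 4644739697551169.59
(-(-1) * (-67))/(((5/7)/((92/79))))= -43148/395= -109.24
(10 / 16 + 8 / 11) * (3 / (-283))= -357 / 24904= -0.01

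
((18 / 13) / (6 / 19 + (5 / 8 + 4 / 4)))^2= 7485696 / 14707225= 0.51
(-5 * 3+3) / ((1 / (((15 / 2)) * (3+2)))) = -450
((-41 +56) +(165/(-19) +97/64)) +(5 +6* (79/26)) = 491031/15808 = 31.06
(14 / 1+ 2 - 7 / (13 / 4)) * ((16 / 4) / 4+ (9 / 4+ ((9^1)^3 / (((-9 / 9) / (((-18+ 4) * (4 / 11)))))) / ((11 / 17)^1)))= 79461.05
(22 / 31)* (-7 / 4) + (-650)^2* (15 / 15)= 26194923 / 62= 422498.76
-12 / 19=-0.63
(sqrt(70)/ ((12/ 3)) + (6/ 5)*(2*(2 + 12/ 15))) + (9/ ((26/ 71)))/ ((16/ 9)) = sqrt(70)/ 4 + 213663/ 10400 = 22.64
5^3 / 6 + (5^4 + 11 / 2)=1954 / 3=651.33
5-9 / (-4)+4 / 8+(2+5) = 59 / 4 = 14.75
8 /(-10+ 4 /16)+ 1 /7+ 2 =361 /273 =1.32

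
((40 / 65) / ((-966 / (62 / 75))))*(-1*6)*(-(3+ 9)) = -1984 / 52325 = -0.04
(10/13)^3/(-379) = -0.00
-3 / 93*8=-8 / 31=-0.26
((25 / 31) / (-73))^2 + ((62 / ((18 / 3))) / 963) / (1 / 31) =4923249034 / 14795057241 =0.33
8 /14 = 0.57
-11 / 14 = -0.79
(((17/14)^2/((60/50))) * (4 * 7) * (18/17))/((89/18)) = 4590/623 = 7.37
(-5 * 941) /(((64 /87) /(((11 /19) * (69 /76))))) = -310685265 /92416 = -3361.81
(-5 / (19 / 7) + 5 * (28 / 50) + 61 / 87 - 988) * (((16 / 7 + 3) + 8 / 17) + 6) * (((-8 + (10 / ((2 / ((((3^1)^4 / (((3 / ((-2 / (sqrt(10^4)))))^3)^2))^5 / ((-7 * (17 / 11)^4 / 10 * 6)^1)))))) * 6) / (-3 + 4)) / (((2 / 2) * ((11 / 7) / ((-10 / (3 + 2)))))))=-14667430304246142569035291671752929687500000000000000000041744415876493 / 124231255966297269333153963088989257812500000000000000000000000000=-118065.54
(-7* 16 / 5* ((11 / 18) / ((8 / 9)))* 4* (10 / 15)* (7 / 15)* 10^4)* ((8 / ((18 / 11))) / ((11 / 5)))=-34496000 / 81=-425876.54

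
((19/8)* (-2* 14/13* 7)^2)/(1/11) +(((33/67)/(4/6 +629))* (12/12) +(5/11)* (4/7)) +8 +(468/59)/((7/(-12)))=576537317531051/97170894821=5933.23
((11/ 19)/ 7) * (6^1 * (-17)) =-1122/ 133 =-8.44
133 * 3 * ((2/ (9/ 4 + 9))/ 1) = 1064/ 15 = 70.93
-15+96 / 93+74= 1861 / 31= 60.03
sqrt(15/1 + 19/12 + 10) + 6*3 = sqrt(957)/6 + 18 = 23.16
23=23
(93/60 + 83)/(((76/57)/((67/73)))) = 339891/5840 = 58.20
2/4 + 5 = 11/2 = 5.50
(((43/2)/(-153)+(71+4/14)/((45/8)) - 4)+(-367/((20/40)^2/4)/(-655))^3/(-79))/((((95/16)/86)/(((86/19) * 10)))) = -1102478692822956992/2861056335094125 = -385.34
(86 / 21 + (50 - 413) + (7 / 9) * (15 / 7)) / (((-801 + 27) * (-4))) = -3751 / 32508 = -0.12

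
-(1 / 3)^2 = -0.11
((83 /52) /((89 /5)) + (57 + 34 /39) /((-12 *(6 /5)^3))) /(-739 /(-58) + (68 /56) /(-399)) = -0.21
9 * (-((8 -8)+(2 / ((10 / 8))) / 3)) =-24 / 5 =-4.80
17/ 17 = 1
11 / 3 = 3.67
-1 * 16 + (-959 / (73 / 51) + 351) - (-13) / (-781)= -335.00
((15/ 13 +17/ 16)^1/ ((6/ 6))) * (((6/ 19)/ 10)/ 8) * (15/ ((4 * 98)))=4149/ 12393472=0.00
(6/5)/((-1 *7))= -6/35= -0.17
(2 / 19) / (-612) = -1 / 5814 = -0.00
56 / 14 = 4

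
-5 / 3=-1.67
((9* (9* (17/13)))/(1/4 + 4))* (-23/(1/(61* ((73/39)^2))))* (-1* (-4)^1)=-1076628528/2197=-490044.85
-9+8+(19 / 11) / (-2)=-1.86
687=687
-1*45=-45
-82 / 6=-41 / 3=-13.67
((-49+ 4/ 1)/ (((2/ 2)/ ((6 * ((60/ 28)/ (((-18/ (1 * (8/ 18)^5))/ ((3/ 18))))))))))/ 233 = 12800/ 32102973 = 0.00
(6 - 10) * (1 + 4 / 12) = -16 / 3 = -5.33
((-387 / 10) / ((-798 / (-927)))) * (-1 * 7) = 119583 / 380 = 314.69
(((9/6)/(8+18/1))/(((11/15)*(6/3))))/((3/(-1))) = -15/1144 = -0.01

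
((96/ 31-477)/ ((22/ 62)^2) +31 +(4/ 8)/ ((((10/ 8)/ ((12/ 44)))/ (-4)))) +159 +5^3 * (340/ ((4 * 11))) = -1578044/ 605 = -2608.34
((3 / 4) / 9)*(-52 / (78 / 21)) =-7 / 6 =-1.17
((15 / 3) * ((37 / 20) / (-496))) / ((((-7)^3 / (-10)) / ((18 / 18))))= -185 / 340256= -0.00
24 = 24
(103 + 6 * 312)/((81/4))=7900/81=97.53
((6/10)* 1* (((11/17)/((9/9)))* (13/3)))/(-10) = -143/850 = -0.17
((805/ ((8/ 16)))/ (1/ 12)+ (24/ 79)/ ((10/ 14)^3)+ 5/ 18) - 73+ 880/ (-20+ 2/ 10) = 19203.67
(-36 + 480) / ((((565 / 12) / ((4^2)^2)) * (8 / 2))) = 340992 / 565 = 603.53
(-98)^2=9604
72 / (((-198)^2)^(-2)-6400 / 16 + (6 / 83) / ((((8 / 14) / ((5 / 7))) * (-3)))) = -9184834809216 / 51030702435157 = -0.18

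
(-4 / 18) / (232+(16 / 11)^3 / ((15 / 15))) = -1331 / 1407996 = -0.00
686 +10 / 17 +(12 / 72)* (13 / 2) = 140285 / 204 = 687.67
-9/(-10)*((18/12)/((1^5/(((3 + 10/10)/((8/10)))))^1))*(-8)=-54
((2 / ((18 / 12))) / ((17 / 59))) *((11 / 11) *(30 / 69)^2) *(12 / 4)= 23600 / 8993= 2.62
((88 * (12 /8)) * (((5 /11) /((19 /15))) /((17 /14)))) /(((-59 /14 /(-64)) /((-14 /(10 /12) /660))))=-3161088 /209627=-15.08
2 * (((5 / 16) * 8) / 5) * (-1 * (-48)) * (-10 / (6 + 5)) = -480 / 11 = -43.64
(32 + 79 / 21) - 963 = -927.24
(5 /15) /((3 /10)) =10 /9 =1.11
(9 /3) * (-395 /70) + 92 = 1051 /14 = 75.07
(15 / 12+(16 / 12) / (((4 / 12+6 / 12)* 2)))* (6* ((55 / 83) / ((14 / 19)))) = 25707 / 2324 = 11.06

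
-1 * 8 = -8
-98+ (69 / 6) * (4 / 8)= -369 / 4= -92.25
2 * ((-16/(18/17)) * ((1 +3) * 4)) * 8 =-34816/9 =-3868.44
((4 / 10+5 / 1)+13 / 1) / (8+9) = 92 / 85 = 1.08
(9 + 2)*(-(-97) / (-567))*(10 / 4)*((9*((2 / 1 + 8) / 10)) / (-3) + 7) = -18.82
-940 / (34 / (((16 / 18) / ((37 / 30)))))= -37600 / 1887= -19.93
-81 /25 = -3.24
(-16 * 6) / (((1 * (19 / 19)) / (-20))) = 1920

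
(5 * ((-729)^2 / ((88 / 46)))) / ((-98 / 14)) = -61115715 / 308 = -198427.65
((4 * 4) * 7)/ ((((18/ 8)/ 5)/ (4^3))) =143360/ 9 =15928.89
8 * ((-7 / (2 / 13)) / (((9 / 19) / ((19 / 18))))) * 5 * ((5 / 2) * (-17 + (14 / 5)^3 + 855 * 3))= -10553186644 / 405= -26057250.97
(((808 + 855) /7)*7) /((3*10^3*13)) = 1663 /39000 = 0.04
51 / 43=1.19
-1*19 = -19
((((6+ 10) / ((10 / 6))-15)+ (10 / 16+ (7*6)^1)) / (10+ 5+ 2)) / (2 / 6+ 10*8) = 4467 / 163880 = 0.03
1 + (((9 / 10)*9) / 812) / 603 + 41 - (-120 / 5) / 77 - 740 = -4175273741 / 5984440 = -697.69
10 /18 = 5 /9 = 0.56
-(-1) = 1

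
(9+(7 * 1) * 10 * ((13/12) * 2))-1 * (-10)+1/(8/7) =4117/24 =171.54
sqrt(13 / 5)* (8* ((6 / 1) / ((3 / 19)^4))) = 2085136* sqrt(65) / 135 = 124525.21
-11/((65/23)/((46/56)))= -3.20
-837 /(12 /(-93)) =25947 /4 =6486.75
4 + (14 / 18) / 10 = 367 / 90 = 4.08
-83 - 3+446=360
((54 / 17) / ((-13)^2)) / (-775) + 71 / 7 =10.14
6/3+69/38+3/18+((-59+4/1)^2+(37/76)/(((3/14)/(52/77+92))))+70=2075078/627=3309.53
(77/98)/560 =11/7840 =0.00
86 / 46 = 43 / 23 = 1.87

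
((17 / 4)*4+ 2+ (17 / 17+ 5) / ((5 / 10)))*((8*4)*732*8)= 5809152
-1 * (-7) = 7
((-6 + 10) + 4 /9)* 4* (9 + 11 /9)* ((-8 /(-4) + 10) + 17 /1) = 426880 /81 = 5270.12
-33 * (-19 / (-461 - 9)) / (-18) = 209 / 2820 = 0.07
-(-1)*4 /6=2 /3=0.67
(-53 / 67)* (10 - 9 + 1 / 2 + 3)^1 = -477 / 134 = -3.56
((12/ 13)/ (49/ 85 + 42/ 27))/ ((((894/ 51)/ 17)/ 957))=1269470070/ 3159247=401.83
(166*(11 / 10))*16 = 14608 / 5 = 2921.60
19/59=0.32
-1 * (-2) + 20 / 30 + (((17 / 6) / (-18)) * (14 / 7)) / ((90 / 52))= 3019 / 1215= 2.48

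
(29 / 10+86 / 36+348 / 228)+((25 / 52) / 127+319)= 1839710863 / 5646420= 325.82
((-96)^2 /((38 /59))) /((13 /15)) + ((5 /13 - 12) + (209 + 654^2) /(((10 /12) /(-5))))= -2551051.17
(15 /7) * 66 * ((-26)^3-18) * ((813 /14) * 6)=-42482648340 /49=-866992823.27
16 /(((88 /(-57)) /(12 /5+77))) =-45258 /55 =-822.87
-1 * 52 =-52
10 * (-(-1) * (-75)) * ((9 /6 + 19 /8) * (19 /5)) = -44175 /4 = -11043.75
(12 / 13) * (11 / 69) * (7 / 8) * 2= 77 / 299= 0.26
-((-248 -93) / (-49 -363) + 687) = -283385 / 412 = -687.83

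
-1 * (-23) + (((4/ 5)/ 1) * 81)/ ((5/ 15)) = 1087/ 5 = 217.40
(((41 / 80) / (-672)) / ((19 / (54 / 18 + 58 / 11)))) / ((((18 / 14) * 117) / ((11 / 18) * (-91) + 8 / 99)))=210371 / 1716194304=0.00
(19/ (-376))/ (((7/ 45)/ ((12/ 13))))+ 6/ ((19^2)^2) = -334222041/ 1114765834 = -0.30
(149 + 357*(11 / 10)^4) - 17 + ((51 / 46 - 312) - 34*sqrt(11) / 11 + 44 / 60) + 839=816632753 / 690000 - 34*sqrt(11) / 11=1173.27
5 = 5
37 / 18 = 2.06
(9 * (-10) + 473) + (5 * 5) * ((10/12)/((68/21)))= 52963/136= 389.43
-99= -99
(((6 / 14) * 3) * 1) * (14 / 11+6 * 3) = 1908 / 77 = 24.78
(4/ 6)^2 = 4/ 9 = 0.44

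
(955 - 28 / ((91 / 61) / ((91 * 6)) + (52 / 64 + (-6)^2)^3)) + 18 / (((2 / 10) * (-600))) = 142820939745359 / 149574303500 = 954.85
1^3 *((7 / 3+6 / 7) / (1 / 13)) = 871 / 21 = 41.48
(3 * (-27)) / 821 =-81 / 821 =-0.10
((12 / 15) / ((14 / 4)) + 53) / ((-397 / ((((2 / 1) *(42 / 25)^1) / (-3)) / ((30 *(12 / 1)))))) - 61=-61.00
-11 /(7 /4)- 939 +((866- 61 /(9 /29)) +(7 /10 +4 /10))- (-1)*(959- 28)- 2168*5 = -6415757 /630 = -10183.74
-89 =-89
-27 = -27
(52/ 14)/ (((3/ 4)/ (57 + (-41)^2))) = 180752/ 21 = 8607.24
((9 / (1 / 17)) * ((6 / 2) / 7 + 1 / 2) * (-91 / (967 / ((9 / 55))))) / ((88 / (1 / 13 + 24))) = -5603013 / 9360560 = -0.60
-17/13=-1.31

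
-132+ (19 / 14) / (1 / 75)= -423 / 14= -30.21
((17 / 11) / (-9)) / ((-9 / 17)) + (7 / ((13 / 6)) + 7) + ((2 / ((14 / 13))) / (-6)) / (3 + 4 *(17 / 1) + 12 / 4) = 126611167 / 11999988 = 10.55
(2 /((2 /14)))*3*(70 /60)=49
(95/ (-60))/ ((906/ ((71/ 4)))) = -1349/ 43488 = -0.03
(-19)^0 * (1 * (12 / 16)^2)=9 / 16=0.56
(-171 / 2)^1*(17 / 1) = -2907 / 2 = -1453.50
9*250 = 2250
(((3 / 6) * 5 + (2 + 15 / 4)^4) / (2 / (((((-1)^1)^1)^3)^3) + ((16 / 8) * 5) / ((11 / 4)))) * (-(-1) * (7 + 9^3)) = 492789.53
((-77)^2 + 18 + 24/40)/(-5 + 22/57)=-1695066/1315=-1289.02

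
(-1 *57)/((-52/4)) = 57/13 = 4.38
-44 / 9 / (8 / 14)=-77 / 9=-8.56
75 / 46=1.63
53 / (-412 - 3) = -53 / 415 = -0.13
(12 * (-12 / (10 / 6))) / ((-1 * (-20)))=-108 / 25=-4.32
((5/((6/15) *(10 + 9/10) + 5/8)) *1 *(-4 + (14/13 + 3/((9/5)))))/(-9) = 49000/349947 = 0.14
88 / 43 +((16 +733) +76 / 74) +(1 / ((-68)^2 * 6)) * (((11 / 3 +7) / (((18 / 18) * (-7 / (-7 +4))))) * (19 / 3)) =21785597872 / 28967337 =752.07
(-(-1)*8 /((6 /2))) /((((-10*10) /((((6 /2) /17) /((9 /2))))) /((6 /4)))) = -0.00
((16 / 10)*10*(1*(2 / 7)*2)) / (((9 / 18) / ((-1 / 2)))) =-64 / 7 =-9.14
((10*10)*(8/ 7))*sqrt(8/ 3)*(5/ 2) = 4000*sqrt(6)/ 21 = 466.57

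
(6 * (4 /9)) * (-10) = -80 /3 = -26.67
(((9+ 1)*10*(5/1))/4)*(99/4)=12375/4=3093.75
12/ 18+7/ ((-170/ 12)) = 44/ 255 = 0.17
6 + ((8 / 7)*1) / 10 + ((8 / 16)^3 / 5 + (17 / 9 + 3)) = 27791 / 2520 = 11.03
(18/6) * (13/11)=39/11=3.55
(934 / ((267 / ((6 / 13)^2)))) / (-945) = -3736 / 4737915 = -0.00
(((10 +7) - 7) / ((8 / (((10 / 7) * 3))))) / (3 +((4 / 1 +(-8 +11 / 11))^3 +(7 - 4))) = -25 / 98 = -0.26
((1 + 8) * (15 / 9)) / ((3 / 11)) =55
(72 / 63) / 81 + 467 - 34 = 245519 / 567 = 433.01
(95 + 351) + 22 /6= 1349 /3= 449.67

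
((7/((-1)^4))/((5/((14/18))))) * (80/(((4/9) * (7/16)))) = 448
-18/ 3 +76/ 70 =-172/ 35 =-4.91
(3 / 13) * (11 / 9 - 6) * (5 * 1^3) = -215 / 39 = -5.51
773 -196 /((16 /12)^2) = 2651 /4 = 662.75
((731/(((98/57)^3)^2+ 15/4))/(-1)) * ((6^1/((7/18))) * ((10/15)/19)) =-380019076128288/28404713625337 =-13.38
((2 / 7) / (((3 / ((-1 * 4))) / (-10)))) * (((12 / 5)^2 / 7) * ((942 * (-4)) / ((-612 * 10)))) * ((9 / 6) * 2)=120576 / 20825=5.79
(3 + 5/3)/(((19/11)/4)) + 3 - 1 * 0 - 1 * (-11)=1414/57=24.81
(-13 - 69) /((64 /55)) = -2255 /32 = -70.47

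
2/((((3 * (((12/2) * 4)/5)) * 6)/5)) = 0.12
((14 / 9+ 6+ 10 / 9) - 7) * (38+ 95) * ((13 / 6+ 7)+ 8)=68495 / 18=3805.28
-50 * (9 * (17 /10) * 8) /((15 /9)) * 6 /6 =-3672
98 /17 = 5.76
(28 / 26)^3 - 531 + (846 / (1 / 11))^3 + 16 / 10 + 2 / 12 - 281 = 53117846037120401 / 65910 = 805914823807.02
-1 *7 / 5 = -7 / 5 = -1.40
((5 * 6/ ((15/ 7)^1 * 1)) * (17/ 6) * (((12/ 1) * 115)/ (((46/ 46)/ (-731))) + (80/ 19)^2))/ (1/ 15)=-216677092100/ 361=-600213551.52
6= 6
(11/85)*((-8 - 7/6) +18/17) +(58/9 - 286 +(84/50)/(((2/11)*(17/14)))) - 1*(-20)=-32902051/130050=-253.00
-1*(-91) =91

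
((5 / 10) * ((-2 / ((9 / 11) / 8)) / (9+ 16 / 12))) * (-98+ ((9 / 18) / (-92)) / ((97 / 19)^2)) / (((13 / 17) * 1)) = 10575688321 / 87212021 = 121.26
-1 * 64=-64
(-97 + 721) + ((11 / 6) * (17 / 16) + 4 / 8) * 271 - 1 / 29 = 3583985 / 2784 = 1287.35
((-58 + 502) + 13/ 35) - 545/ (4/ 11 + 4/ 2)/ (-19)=7893007/ 17290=456.51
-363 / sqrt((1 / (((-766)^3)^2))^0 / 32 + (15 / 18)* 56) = -1452* sqrt(26898) / 4483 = -53.12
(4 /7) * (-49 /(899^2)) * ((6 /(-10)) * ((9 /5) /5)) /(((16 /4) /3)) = 567 /101025125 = 0.00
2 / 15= 0.13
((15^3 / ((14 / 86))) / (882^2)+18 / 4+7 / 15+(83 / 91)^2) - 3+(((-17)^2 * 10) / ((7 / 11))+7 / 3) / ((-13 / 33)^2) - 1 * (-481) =5072275129889 / 170422980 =29762.86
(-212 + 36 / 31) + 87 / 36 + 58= -55957 / 372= -150.42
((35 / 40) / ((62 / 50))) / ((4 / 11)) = 1925 / 992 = 1.94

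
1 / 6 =0.17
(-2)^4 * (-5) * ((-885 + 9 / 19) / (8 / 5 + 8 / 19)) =70025 / 2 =35012.50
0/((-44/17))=0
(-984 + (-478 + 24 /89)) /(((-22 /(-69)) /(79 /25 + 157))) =-1633720452 /2225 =-734256.38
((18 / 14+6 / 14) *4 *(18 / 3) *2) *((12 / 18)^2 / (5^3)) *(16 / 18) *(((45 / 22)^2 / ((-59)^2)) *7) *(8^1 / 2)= 18432 / 2106005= 0.01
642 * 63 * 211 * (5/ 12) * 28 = 99564570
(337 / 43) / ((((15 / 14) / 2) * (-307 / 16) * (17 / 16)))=-2415616 / 3366255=-0.72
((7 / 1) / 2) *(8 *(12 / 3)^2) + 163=611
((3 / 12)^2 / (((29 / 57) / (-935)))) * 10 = -266475 / 232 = -1148.60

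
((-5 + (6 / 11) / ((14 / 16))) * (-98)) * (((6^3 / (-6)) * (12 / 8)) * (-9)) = 2292948 / 11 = 208449.82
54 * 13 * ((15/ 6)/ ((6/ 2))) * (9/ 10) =1053/ 2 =526.50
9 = 9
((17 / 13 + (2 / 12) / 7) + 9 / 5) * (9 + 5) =8549 / 195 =43.84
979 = 979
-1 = -1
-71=-71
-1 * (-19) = 19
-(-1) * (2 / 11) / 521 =2 / 5731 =0.00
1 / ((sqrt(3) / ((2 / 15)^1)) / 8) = 0.62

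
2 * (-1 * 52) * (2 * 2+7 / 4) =-598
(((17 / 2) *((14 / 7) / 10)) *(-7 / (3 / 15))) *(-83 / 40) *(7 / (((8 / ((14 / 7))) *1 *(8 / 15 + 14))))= 207417 / 13952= 14.87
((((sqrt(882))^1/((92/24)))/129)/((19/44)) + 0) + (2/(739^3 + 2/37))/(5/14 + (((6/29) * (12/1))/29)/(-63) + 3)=871276/590001425399055 + 1848 * sqrt(2)/18791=0.14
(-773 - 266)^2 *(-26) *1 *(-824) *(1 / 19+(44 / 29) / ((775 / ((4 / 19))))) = 1226777306.21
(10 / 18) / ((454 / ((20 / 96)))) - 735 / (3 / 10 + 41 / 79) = -897.45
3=3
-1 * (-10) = 10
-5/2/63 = -5/126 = -0.04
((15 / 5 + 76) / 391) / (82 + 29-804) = -79 / 270963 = -0.00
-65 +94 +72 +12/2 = 107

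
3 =3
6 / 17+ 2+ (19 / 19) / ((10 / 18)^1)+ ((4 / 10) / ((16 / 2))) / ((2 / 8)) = 74 / 17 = 4.35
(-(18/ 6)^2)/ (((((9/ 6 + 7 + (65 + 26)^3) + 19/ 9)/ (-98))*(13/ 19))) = 301644/ 176338097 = 0.00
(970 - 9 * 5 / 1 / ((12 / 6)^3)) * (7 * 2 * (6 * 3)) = 486045 / 2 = 243022.50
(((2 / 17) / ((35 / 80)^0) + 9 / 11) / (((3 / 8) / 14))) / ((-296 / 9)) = -7350 / 6919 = -1.06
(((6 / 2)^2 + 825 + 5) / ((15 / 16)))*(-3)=-13424 / 5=-2684.80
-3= -3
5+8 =13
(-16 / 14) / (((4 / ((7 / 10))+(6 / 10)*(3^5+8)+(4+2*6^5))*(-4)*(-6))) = -5 / 1649793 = -0.00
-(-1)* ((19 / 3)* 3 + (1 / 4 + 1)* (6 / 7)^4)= 19.67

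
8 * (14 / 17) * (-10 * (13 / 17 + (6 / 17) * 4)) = -41440 / 289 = -143.39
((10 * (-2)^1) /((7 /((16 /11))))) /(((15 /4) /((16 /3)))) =-5.91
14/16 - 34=-265/8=-33.12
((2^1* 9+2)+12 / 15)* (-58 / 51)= -6032 / 255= -23.65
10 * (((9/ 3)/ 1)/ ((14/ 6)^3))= 2.36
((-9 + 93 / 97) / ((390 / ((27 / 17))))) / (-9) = 6 / 1649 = 0.00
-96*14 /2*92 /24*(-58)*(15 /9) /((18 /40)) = 14940800 /27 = 553362.96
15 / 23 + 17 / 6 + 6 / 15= 2681 / 690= 3.89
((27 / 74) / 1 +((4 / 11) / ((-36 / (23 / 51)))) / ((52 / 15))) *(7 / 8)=0.32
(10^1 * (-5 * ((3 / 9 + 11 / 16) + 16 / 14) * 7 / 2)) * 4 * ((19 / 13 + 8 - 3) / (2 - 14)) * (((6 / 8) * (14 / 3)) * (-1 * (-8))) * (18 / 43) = 5343450 / 559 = 9558.94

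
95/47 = 2.02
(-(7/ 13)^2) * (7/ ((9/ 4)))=-1372/ 1521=-0.90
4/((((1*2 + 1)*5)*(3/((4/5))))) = 16/225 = 0.07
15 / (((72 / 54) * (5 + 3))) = 45 / 32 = 1.41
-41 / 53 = -0.77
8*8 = 64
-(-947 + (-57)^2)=-2302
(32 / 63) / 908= 8 / 14301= 0.00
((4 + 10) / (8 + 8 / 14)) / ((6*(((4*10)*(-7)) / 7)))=-49 / 7200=-0.01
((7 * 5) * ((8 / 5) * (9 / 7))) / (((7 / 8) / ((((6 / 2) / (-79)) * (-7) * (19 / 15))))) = 10944 / 395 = 27.71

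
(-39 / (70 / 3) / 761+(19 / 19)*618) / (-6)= -10973581 / 106540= -103.00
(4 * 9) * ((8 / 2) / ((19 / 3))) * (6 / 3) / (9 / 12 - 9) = -1152 / 209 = -5.51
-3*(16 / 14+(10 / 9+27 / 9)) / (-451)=331 / 9471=0.03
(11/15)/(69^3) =11/4927635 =0.00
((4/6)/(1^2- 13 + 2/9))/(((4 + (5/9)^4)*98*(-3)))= 6561/139557586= 0.00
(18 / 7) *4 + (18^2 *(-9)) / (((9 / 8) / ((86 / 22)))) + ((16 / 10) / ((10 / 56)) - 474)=-20380202 / 1925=-10587.12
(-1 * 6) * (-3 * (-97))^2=-508086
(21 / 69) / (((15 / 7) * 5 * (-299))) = -0.00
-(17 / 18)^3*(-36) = 4913 / 162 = 30.33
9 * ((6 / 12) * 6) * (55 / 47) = 31.60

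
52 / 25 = 2.08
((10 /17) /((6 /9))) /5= 3 /17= 0.18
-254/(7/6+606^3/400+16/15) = -9525/20863679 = -0.00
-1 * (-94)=94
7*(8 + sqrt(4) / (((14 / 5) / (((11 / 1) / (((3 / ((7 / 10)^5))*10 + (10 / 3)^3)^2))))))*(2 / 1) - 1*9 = 98534220433721731 / 956620924900000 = 103.00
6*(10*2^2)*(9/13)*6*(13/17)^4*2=56946240/83521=681.82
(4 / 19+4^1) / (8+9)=80 / 323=0.25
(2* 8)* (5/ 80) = 1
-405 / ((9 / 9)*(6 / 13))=-1755 / 2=-877.50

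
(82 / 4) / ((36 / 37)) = 1517 / 72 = 21.07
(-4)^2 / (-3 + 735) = 4 / 183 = 0.02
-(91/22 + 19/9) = -6.25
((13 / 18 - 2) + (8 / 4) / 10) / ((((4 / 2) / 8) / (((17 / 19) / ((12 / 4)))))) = -3298 / 2565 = -1.29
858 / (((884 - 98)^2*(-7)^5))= -0.00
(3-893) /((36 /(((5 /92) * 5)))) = -11125 /1656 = -6.72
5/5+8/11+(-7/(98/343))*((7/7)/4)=-387/88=-4.40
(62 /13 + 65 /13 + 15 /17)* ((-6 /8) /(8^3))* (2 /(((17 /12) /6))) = -31779 /240448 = -0.13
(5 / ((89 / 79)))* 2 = 790 / 89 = 8.88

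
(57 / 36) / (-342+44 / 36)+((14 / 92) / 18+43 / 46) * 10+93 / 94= 1243334771 / 119355372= 10.42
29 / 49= 0.59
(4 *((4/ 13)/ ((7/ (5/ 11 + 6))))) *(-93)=-105648/ 1001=-105.54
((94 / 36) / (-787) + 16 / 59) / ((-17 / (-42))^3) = 921502428 / 228125329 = 4.04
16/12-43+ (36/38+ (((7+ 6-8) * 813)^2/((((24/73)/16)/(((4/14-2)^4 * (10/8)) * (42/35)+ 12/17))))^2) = 11460264274011343943457567198031/94963566873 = 120680642601996885330.89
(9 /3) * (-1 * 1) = -3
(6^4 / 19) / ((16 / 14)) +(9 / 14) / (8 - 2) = 31809 / 532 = 59.79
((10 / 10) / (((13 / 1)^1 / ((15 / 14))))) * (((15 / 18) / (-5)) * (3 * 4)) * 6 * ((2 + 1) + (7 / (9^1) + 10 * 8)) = -580 / 7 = -82.86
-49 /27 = -1.81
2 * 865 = 1730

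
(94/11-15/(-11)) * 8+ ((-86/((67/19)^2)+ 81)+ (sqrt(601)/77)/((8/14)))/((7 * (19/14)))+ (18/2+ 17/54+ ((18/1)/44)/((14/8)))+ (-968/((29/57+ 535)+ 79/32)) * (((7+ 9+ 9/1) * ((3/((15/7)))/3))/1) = sqrt(601)/418+ 26318185074555607/347997925852038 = 75.69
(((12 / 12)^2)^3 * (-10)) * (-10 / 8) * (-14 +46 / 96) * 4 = -16225 / 24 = -676.04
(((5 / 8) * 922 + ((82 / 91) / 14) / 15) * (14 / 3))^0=1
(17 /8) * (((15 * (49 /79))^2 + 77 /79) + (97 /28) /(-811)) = 210884263679 /1133765024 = 186.00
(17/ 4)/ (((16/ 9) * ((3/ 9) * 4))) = 459/ 256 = 1.79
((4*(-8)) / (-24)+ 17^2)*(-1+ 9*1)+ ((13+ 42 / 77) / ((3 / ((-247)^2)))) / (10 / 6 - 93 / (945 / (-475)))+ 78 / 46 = 18552686659 / 2314950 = 8014.29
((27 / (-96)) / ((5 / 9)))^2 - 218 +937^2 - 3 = 22470355361 / 25600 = 877748.26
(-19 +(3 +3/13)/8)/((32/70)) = -33845/832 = -40.68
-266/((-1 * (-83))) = -266/83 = -3.20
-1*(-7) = 7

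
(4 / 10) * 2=4 / 5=0.80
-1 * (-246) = 246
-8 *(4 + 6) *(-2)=160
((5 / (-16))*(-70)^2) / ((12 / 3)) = -6125 / 16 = -382.81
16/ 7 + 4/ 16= 71/ 28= 2.54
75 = 75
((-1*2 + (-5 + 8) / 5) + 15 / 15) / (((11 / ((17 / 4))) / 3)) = -51 / 110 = -0.46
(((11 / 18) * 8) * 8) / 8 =44 / 9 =4.89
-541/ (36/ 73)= -39493/ 36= -1097.03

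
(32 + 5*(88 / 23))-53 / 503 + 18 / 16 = 4826593 / 92552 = 52.15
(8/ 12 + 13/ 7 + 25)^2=334084/ 441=757.56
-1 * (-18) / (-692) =-9 / 346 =-0.03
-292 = -292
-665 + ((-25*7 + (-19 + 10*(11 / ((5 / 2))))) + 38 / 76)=-1629 / 2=-814.50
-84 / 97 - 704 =-68372 / 97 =-704.87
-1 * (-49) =49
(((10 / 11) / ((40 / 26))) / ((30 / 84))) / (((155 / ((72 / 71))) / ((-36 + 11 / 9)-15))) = -326144 / 605275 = -0.54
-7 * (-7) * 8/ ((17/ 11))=4312/ 17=253.65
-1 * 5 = -5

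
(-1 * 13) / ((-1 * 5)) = 13 / 5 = 2.60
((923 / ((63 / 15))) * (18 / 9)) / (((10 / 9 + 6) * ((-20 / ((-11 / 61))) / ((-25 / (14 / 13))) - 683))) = -9899175 / 110154464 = -0.09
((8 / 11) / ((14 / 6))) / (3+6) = 8 / 231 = 0.03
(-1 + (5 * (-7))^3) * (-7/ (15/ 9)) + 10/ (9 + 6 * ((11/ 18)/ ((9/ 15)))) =61227153/ 340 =180079.86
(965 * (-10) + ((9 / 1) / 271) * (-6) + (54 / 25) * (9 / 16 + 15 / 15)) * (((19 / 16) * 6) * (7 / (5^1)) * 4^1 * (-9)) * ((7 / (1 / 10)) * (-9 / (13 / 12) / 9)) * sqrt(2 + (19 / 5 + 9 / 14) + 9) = -45061983099 * sqrt(75670) / 14092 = -879628987.61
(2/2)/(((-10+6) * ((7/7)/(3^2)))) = -9/4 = -2.25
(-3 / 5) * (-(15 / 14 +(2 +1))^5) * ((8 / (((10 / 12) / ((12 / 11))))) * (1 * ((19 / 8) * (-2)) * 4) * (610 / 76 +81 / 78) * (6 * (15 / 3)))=-436489079061852 / 12017005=-36322617.75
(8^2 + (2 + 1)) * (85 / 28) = 5695 / 28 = 203.39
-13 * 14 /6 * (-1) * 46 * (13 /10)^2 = 353717 /150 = 2358.11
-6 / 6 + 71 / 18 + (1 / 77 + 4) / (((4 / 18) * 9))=3431 / 693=4.95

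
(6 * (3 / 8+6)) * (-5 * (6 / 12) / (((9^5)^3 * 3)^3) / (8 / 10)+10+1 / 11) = 3557448126644006883093926481454878249982174276133 / 9216729527900624321741315738327424071083770144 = 385.98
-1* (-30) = 30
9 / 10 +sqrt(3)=2.63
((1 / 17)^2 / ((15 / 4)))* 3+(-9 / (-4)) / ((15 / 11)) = 9553 / 5780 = 1.65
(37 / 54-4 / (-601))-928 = -30094859 / 32454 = -927.31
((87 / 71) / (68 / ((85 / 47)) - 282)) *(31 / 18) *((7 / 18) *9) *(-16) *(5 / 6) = 157325 / 390429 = 0.40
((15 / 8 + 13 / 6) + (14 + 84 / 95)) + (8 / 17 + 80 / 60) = 267829 / 12920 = 20.73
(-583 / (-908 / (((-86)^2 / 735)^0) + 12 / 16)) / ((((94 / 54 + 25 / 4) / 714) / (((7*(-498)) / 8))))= -78358823928 / 3131827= -25020.16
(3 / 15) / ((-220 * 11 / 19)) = -19 / 12100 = -0.00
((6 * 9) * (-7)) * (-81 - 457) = 203364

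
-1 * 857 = -857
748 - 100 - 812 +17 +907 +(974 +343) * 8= 11296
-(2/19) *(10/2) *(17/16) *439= -37315/152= -245.49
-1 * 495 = -495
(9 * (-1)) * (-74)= 666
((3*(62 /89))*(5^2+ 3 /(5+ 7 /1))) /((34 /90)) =422685 /3026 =139.68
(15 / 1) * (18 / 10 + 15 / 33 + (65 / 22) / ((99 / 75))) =16309 / 242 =67.39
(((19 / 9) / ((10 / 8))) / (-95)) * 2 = -8 / 225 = -0.04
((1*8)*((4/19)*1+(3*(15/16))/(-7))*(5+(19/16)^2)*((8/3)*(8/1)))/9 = -222629/9576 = -23.25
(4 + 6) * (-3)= -30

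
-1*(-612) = 612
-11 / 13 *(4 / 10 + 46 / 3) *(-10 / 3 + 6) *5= -20768 / 117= -177.50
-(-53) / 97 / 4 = 53 / 388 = 0.14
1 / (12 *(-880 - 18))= -1 / 10776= -0.00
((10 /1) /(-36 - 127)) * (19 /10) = -19 /163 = -0.12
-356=-356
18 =18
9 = 9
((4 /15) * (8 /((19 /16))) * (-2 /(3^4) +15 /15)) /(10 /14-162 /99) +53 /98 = -218351753 /160625430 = -1.36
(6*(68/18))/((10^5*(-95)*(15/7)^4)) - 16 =-5771250040817/360703125000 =-16.00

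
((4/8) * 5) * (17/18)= 85/36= 2.36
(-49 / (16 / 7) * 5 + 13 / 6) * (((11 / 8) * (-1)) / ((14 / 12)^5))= 4491531 / 67228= 66.81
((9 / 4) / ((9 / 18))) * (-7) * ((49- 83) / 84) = 51 / 4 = 12.75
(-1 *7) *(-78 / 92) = 273 / 46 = 5.93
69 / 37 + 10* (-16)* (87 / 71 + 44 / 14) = -12818027 / 18389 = -697.05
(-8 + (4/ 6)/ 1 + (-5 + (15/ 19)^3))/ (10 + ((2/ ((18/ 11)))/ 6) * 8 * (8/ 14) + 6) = -7675227/ 10974400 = -0.70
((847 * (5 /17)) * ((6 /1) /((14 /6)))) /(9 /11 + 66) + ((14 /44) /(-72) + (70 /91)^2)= 2268782017 /222990768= 10.17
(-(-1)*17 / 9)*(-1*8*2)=-30.22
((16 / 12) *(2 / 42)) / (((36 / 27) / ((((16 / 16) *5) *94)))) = 22.38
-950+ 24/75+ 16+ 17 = -22917/25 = -916.68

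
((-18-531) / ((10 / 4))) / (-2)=549 / 5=109.80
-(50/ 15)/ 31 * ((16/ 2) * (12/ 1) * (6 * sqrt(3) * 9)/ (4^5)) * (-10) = 675 * sqrt(3)/ 124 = 9.43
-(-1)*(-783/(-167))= 783/167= 4.69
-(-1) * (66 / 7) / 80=33 / 280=0.12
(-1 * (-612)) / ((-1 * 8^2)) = -153 / 16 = -9.56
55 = 55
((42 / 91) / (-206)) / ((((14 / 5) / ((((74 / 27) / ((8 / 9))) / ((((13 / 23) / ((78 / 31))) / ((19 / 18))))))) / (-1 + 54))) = -4284785 / 6973512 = -0.61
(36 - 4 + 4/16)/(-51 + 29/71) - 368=-5296583/14368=-368.64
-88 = -88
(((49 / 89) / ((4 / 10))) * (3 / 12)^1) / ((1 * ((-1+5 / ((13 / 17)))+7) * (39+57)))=3185 / 11141376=0.00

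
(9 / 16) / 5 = 9 / 80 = 0.11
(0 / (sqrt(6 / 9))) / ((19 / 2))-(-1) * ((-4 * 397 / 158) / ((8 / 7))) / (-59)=2779 / 18644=0.15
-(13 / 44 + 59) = -2609 / 44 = -59.30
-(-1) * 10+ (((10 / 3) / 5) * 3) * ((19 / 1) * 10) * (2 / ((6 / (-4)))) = -1490 / 3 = -496.67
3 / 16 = 0.19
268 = 268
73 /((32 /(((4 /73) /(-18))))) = -1 /144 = -0.01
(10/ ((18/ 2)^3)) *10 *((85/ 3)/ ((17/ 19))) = 9500/ 2187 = 4.34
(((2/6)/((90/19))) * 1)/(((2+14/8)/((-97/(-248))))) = 1843/251100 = 0.01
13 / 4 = 3.25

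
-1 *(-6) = 6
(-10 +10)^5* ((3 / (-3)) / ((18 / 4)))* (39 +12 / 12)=0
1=1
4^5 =1024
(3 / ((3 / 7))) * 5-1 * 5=30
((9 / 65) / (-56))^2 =81 / 13249600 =0.00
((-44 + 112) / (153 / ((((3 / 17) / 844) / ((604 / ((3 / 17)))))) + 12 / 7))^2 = 0.00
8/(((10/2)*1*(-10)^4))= 1/6250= 0.00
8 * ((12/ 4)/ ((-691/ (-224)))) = 5376/ 691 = 7.78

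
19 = 19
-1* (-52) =52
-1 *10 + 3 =-7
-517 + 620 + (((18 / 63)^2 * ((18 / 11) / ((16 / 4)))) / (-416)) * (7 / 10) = 16496471 / 160160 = 103.00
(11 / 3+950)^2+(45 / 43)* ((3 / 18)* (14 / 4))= 1407876157 / 1548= 909480.72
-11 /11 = -1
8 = 8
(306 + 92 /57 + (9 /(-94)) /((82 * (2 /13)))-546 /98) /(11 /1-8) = 1857812557 /18452952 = 100.68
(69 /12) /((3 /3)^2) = 23 /4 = 5.75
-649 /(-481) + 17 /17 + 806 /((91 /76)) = 2274382 /3367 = 675.49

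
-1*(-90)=90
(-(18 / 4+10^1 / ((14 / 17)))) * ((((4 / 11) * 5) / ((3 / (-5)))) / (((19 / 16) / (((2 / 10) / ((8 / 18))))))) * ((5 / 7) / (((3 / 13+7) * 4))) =227175 / 481327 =0.47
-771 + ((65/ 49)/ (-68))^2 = -8559810479/ 11102224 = -771.00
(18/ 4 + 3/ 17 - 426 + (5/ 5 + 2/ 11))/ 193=-157133/ 72182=-2.18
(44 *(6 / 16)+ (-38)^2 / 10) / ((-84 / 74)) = -59533 / 420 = -141.75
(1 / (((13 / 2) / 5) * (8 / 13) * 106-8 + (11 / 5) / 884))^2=19536400 / 115237844089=0.00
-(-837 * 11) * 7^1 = 64449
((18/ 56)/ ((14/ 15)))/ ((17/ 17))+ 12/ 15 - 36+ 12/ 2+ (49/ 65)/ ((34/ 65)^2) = -14784323/ 566440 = -26.10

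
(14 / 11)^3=2744 / 1331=2.06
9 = 9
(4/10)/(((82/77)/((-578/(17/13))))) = -34034/205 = -166.02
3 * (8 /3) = 8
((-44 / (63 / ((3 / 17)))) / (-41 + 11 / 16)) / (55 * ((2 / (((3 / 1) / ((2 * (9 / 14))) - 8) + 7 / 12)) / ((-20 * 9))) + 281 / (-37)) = -1588928 / 3884493795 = -0.00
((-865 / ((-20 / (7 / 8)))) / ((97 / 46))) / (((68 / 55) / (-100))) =-38297875 / 26384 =-1451.56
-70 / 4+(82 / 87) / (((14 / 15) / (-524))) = -221945 / 406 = -546.66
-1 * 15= -15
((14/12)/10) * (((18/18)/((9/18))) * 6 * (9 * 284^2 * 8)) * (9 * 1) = 365855616/5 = 73171123.20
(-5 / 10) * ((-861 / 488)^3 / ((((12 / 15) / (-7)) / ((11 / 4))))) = -245736791685 / 3718856704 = -66.08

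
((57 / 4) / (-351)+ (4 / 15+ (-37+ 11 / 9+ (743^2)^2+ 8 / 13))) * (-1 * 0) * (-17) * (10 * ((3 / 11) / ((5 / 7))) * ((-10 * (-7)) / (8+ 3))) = 0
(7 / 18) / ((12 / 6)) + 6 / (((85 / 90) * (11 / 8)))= 32413 / 6732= 4.81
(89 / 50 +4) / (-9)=-289 / 450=-0.64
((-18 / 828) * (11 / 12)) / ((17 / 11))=-121 / 9384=-0.01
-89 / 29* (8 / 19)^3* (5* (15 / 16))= -213600 / 198911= -1.07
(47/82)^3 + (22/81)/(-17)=130834175/759233736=0.17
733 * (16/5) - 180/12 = 11653/5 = 2330.60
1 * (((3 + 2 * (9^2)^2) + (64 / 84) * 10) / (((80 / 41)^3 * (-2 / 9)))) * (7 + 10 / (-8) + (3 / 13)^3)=-577508768269449 / 12598476800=-45839.57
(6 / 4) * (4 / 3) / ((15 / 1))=2 / 15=0.13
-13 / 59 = -0.22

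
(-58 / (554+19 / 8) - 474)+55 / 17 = -35629241 / 75667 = -470.87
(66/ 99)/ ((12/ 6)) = 1/ 3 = 0.33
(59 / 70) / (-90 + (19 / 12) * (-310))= -177 / 121975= -0.00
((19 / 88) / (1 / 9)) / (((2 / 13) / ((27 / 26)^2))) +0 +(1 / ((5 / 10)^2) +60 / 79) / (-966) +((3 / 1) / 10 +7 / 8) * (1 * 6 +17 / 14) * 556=8253137739139 / 1746064320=4726.71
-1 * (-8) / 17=8 / 17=0.47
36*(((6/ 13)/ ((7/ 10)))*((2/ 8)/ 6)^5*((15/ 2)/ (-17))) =-25/ 19009536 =-0.00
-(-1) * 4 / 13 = 4 / 13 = 0.31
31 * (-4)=-124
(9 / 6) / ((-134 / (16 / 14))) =-6 / 469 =-0.01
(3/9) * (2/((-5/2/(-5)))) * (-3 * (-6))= 24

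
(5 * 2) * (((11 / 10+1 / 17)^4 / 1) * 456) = 85849893417 / 10440125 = 8223.07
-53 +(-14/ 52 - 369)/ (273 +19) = -411977/ 7592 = -54.26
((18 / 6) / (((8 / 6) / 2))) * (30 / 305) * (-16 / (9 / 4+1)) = -1728 / 793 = -2.18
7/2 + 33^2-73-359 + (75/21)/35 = 64739/98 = 660.60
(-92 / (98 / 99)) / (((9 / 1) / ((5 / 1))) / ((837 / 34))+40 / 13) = -13764465 / 466529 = -29.50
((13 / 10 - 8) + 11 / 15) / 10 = -179 / 300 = -0.60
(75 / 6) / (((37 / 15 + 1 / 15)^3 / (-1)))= -84375 / 109744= -0.77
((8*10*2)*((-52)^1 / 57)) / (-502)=4160 / 14307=0.29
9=9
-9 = -9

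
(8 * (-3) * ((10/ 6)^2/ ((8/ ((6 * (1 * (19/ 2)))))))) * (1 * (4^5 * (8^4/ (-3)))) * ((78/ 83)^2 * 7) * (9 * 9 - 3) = 2206043681587200/ 6889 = 320226982375.85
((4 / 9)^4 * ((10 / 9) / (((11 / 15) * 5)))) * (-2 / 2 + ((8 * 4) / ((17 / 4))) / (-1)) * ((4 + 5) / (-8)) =46400 / 408969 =0.11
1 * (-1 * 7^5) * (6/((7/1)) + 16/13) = -35091.54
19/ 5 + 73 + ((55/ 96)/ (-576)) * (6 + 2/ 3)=76.79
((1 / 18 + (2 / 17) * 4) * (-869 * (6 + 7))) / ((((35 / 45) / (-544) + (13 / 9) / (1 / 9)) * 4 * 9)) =-316316 / 24903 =-12.70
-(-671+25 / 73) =670.66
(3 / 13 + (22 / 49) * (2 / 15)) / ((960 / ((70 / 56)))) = 2777 / 7338240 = 0.00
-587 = -587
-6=-6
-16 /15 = -1.07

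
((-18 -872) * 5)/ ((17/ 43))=-191350/ 17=-11255.88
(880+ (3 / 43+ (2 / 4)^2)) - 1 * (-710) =273535 / 172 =1590.32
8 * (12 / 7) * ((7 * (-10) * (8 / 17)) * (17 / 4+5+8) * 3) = -397440 / 17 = -23378.82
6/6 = 1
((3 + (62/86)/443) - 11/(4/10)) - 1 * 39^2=-58880397/38098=-1545.50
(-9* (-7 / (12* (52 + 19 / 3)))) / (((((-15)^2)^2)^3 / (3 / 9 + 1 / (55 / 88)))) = 29 / 21624389648437500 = 0.00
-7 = -7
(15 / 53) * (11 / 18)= 55 / 318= 0.17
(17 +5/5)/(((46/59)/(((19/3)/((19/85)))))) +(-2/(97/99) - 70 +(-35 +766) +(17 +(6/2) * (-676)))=-1557039/2231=-697.91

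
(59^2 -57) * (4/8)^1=1712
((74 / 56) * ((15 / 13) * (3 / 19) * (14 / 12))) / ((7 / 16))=1110 / 1729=0.64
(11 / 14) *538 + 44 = 3267 / 7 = 466.71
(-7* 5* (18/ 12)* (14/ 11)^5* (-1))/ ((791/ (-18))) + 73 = 1255903459/ 18198763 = 69.01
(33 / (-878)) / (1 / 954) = -35.86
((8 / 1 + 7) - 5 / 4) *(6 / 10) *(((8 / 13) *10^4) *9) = 5940000 / 13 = 456923.08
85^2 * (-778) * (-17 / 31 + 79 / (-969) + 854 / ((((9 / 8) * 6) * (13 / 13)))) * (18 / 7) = -22506756943000 / 12369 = -1819610068.96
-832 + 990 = 158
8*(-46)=-368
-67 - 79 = -146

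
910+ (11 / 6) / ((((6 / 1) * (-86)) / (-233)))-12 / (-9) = 2824051 / 3096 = 912.16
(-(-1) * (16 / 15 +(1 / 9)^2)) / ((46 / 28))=266 / 405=0.66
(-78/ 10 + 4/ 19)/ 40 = -721/ 3800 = -0.19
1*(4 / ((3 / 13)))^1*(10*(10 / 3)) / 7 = 5200 / 63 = 82.54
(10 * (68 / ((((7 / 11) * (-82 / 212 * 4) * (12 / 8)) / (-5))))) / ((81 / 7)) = 1982200 / 9963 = 198.96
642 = 642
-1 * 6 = -6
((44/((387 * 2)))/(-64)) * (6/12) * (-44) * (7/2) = 847/12384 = 0.07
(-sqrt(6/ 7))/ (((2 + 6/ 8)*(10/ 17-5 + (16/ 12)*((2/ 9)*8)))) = 1836*sqrt(42)/ 72149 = 0.16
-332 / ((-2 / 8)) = 1328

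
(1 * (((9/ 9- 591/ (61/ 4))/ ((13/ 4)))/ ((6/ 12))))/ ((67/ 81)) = -1492344/ 53131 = -28.09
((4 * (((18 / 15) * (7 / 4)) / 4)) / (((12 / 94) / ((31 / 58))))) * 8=10199 / 145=70.34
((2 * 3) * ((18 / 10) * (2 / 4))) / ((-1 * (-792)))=3 / 440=0.01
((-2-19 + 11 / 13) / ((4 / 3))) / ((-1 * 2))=393 / 52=7.56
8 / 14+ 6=46 / 7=6.57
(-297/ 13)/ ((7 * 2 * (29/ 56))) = -1188/ 377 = -3.15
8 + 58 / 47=434 / 47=9.23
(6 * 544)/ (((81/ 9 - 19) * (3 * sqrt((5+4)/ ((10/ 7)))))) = -544 * sqrt(70)/ 105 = -43.35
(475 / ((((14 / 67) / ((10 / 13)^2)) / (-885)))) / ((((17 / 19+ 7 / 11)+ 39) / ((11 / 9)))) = -35897.05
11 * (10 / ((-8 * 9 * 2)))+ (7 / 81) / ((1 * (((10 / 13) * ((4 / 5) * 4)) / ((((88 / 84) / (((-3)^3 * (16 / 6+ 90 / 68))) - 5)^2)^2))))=18905375107246637833 / 885505106780665056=21.35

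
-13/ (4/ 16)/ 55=-52/ 55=-0.95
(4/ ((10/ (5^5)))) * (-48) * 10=-600000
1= 1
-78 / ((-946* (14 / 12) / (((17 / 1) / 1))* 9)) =442 / 3311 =0.13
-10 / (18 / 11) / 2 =-55 / 18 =-3.06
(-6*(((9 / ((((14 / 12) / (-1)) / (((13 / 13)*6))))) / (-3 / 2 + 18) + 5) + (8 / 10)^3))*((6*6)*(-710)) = 799097616 / 1925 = 415115.64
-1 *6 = -6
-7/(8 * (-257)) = 7/2056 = 0.00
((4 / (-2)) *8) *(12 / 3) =-64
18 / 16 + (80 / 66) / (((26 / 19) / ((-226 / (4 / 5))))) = -854939 / 3432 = -249.11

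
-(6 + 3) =-9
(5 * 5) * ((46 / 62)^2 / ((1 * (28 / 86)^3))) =1051480075 / 2636984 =398.74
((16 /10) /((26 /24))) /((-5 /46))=-13.59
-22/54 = -11/27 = -0.41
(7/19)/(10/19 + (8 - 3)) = 1/15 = 0.07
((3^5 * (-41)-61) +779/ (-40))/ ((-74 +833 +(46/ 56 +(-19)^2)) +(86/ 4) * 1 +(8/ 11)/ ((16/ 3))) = -30933903/ 3518770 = -8.79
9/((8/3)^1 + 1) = 27/11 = 2.45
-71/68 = -1.04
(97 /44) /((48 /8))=97 /264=0.37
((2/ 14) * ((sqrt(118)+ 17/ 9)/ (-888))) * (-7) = 0.01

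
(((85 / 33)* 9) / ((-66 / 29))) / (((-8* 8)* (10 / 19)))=9367 / 30976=0.30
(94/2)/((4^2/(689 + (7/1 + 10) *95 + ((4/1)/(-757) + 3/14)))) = 1147740329/169568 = 6768.61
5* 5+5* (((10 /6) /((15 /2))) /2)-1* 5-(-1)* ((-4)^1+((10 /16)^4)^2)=2503320809 /150994944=16.58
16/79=0.20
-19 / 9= -2.11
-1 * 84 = -84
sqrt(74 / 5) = sqrt(370) / 5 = 3.85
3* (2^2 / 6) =2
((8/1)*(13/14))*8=416/7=59.43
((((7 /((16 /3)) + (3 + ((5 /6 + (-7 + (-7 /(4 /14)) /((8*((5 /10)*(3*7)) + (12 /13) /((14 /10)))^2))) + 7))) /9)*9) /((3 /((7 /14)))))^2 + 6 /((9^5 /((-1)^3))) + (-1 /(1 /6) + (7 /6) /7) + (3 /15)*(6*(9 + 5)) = 29677375661321301701 /2536282311704248320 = 11.70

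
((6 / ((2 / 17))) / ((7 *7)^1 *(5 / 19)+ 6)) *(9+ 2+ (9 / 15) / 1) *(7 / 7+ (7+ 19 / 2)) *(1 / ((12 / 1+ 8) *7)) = 28101 / 7180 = 3.91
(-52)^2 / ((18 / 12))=5408 / 3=1802.67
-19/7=-2.71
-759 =-759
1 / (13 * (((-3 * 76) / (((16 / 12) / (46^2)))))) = -1 / 4703868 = -0.00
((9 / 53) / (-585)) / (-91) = 1 / 313495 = 0.00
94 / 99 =0.95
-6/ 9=-2/ 3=-0.67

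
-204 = -204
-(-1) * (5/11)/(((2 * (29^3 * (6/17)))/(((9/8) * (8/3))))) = 85/1073116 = 0.00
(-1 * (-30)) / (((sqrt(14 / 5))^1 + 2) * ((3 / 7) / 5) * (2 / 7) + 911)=8202857250 / 249106823741 - 44100 * sqrt(70) / 249106823741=0.03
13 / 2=6.50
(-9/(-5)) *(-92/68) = -2.44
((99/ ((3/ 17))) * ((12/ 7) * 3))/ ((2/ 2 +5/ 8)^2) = 1292544/ 1183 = 1092.60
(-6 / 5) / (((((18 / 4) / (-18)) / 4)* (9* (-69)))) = -32 / 1035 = -0.03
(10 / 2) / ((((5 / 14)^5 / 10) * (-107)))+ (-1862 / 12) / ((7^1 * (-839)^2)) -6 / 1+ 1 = -4825477374973 / 56489660250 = -85.42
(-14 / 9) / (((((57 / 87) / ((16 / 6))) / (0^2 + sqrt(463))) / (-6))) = 6496*sqrt(463) / 171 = 817.41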